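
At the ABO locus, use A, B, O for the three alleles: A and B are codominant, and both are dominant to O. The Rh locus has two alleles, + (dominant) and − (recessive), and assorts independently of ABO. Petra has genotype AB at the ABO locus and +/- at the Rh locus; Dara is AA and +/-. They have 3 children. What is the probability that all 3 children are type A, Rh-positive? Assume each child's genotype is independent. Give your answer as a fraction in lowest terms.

27/512

ABO cross AB × AA → 1/2 A, 1/2 AB.
Rh cross +/- × +/- → 3/4 Rh+, 1/4 Rh-; so P(type A, Rh-positive) = 1/2 × 3/4 = 3/8 per child.
All 3 independent: (3/8)^3 = 27/512.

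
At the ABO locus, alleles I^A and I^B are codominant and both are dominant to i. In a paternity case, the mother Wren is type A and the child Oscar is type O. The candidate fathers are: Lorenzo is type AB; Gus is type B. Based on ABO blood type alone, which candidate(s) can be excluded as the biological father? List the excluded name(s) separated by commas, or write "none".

Lorenzo

A candidate is excluded only if no genotype consistent with his phenotype could produce a type O child with a type A mother.
Lorenzo (type AB): no genotype consistent with that phenotype can produce a type-O child with a type-A mother.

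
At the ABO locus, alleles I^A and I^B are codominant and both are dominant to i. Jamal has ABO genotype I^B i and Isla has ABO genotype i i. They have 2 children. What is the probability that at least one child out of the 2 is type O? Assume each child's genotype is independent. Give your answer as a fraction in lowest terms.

ABO cross I^B i × i i → 1/2 O, 1/2 B.
So P(type O) = 1/2 per child.
P(none) = (1/2)^2 = 1/4; P(at least one) = 1 − 1/4 = 3/4.

3/4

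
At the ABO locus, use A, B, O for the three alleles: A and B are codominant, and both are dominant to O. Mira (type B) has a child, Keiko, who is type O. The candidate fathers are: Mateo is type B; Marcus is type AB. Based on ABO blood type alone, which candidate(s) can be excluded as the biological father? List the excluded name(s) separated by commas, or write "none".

A candidate is excluded only if no genotype consistent with his phenotype could produce a type O child with a type B mother.
Marcus (type AB): no genotype consistent with that phenotype can produce a type-O child with a type-B mother.

Marcus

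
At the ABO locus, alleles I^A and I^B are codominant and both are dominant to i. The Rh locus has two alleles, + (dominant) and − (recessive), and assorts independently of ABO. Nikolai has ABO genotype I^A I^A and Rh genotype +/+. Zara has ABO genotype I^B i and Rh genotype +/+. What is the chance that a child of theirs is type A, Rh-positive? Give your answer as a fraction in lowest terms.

1/2

ABO cross I^A I^A × I^B i → offspring phenotypes: 1/2 A, 1/2 AB.
Rh cross +/+ × +/+ → 1 Rh+.
Independent loci: P(type A, Rh-positive) = 1/2 × 1 = 1/2.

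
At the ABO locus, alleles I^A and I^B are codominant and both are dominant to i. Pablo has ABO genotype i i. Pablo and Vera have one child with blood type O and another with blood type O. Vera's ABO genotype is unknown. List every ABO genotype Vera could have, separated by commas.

I^A i, I^B i, i i

For each candidate genotype of Vera, check whether crossing it with i i can produce every observed child phenotype.
  I^A I^A → possible child types {A} ✗
  I^A I^B → possible child types {A, B} ✗
  I^A i → possible child types {O, A} ✓
  I^B I^B → possible child types {B} ✗
  I^B i → possible child types {O, B} ✓
  i i → possible child types {O} ✓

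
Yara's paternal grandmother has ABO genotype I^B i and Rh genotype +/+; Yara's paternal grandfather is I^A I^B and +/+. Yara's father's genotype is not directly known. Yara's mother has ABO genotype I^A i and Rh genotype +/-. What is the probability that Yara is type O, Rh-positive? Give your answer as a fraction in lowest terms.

Yara's father's ABO genotype from I^B i × I^A I^B: 1/4 I^A I^B, 1/4 I^A i, 1/4 I^B I^B, 1/4 I^B i.
Crossing each possibility with the mother I^A i and summing P(type O): 1/4·0 + 1/4·1/4 + 1/4·0 + 1/4·1/4 = 1/8.
Similarly for Rh via the father's Rh distribution: P(Rh+) = 1.
Independent loci: 1/8 × 1 = 1/8.

1/8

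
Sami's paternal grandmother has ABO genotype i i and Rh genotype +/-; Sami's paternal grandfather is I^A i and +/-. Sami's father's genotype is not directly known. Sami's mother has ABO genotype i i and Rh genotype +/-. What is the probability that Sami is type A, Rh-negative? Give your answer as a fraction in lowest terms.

Sami's father's ABO genotype from i i × I^A i: 1/2 I^A i, 1/2 i i.
Crossing each possibility with the mother i i and summing P(type A): 1/2·1/2 + 1/2·0 = 1/4.
Similarly for Rh via the father's Rh distribution: P(Rh-) = 1/4.
Independent loci: 1/4 × 1/4 = 1/16.

1/16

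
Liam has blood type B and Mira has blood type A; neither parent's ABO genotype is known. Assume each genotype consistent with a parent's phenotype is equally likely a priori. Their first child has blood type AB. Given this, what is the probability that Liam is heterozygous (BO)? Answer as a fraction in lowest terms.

1/3

Possible genotypes: Liam ∈ {BB, BO}; Mira ∈ {AA, AO}.
Weight each parental genotype pair by prior × P(type-AB child):
  BB × AA: posterior weight 4/9.
  BB × AO: posterior weight 2/9.
  BO × AA: posterior weight 2/9.
  BO × AO: posterior weight 1/9.
Sum the posterior weight over pairs where Liam is BO: 1/3.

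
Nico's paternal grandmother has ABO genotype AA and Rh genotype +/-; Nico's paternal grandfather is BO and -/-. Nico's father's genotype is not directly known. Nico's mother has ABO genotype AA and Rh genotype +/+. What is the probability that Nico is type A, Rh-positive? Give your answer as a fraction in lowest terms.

3/4

Nico's father's ABO genotype from AA × BO: 1/2 AB, 1/2 AO.
Crossing each possibility with the mother AA and summing P(type A): 1/2·1/2 + 1/2·1 = 3/4.
Similarly for Rh via the father's Rh distribution: P(Rh+) = 1.
Independent loci: 3/4 × 1 = 3/4.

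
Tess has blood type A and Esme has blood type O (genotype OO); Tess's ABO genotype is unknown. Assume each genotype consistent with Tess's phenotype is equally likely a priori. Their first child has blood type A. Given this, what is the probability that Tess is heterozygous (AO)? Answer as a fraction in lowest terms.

Possible genotypes: Tess ∈ {AA, AO}; Esme ∈ {OO}.
Weight each parental genotype pair by prior × P(type-A child):
  AA × OO: posterior weight 2/3.
  AO × OO: posterior weight 1/3.
Sum the posterior weight over pairs where Tess is AO: 1/3.

1/3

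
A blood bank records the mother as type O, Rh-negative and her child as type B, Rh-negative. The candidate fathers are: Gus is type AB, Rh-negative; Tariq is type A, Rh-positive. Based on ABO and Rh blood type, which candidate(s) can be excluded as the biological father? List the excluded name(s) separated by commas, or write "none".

Tariq

A candidate is excluded only if no genotype consistent with his phenotype could produce a type B, Rh-negative child with a type O, Rh-negative mother.
Tariq (type A, Rh+): no genotype consistent with that phenotype can produce a type-B Rh- child with a type-O mother.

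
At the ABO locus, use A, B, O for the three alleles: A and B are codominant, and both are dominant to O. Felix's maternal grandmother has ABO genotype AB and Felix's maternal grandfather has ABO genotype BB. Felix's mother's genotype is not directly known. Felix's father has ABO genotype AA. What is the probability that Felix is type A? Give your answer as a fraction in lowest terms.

Felix's mother's ABO genotype from AB × BB: 1/2 AB, 1/2 BB.
Crossing each possibility with the father AA and summing P(type A): 1/2·1/2 + 1/2·0 = 1/4.

1/4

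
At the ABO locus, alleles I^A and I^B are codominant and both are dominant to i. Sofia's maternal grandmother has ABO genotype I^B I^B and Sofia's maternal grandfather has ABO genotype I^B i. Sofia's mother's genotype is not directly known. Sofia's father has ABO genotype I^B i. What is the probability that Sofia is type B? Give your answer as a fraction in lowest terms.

7/8

Sofia's mother's ABO genotype from I^B I^B × I^B i: 1/2 I^B I^B, 1/2 I^B i.
Crossing each possibility with the father I^B i and summing P(type B): 1/2·1 + 1/2·3/4 = 7/8.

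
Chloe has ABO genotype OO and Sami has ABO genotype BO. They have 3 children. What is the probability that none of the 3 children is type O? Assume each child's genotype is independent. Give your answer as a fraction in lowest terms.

1/8

ABO cross OO × BO → 1/2 O, 1/2 B.
So P(type O) = 1/2 per child.
P(not type O) = 1/2 for one child; (1/2)^3 = 1/8.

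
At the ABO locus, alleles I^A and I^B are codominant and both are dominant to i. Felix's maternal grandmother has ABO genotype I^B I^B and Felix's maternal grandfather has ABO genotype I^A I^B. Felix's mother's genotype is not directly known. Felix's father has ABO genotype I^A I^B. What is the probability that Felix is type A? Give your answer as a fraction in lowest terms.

Felix's mother's ABO genotype from I^B I^B × I^A I^B: 1/2 I^A I^B, 1/2 I^B I^B.
Crossing each possibility with the father I^A I^B and summing P(type A): 1/2·1/4 + 1/2·0 = 1/8.

1/8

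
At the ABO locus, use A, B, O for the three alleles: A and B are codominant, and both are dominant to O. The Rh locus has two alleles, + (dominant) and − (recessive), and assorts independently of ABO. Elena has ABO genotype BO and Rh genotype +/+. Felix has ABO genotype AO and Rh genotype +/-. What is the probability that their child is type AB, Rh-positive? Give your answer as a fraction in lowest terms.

1/4

ABO cross BO × AO → offspring phenotypes: 1/4 O, 1/4 A, 1/4 B, 1/4 AB.
Rh cross +/+ × +/- → 1 Rh+.
Independent loci: P(type AB, Rh-positive) = 1/4 × 1 = 1/4.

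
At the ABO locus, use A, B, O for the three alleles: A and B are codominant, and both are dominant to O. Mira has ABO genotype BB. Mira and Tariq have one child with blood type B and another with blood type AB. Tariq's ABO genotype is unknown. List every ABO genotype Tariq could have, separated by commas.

AB, AO

For each candidate genotype of Tariq, check whether crossing it with BB can produce every observed child phenotype.
  AA → possible child types {AB} ✗
  AB → possible child types {B, AB} ✓
  AO → possible child types {B, AB} ✓
  BB → possible child types {B} ✗
  BO → possible child types {B} ✗
  OO → possible child types {B} ✗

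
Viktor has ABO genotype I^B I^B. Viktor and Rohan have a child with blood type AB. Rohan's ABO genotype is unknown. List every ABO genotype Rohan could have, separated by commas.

I^A I^A, I^A I^B, I^A i

For each candidate genotype of Rohan, check whether crossing it with I^B I^B can produce every observed child phenotype.
  I^A I^A → possible child types {AB} ✓
  I^A I^B → possible child types {B, AB} ✓
  I^A i → possible child types {B, AB} ✓
  I^B I^B → possible child types {B} ✗
  I^B i → possible child types {B} ✗
  i i → possible child types {B} ✗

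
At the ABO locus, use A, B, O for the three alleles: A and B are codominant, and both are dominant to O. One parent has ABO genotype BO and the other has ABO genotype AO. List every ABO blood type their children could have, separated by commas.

O, A, B, AB

Gametes from BO × AO give offspring ABO genotypes AB, AO, BO, OO, i.e. phenotypes O, A, B, AB.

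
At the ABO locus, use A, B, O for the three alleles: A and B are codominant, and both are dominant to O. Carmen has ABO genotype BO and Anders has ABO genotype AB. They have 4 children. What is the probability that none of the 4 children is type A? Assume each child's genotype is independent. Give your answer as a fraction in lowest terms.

81/256

ABO cross BO × AB → 1/4 A, 1/2 B, 1/4 AB.
So P(type A) = 1/4 per child.
P(not type A) = 3/4 for one child; (3/4)^4 = 81/256.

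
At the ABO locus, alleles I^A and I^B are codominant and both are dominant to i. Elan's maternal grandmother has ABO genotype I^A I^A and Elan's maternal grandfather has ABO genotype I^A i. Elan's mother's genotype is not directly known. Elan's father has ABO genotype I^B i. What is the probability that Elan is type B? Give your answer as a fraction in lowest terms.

Elan's mother's ABO genotype from I^A I^A × I^A i: 1/2 I^A I^A, 1/2 I^A i.
Crossing each possibility with the father I^B i and summing P(type B): 1/2·0 + 1/2·1/4 = 1/8.

1/8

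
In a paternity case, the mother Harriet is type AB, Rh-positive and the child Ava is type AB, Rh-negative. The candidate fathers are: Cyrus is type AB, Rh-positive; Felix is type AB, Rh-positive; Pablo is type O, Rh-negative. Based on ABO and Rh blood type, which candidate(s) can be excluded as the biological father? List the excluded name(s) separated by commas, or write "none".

A candidate is excluded only if no genotype consistent with his phenotype could produce a type AB, Rh-negative child with a type AB, Rh-positive mother.
Pablo (type O, Rh-): no genotype consistent with that phenotype can produce a type-AB Rh- child with a type-AB mother.

Pablo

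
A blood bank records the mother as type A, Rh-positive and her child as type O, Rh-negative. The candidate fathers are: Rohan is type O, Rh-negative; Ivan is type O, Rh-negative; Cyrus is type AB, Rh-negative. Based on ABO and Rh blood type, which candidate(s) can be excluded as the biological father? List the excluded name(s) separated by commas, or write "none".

Cyrus

A candidate is excluded only if no genotype consistent with his phenotype could produce a type O, Rh-negative child with a type A, Rh-positive mother.
Cyrus (type AB, Rh-): no genotype consistent with that phenotype can produce a type-O Rh- child with a type-A mother.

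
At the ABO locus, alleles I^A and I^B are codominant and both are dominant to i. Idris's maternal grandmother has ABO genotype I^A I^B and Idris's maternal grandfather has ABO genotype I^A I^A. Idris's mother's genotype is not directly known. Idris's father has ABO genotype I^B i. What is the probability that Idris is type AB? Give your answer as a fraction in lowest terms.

3/8

Idris's mother's ABO genotype from I^A I^B × I^A I^A: 1/2 I^A I^A, 1/2 I^A I^B.
Crossing each possibility with the father I^B i and summing P(type AB): 1/2·1/2 + 1/2·1/4 = 3/8.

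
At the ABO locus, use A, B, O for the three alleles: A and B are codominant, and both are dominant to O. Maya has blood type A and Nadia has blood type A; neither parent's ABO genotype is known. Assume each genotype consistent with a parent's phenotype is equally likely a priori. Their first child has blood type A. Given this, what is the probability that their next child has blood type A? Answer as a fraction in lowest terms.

19/20

Possible genotypes: Maya ∈ {AA, AO}; Nadia ∈ {AA, AO}.
Weight each parental genotype pair by prior × P(type-A child):
  AA × AA: posterior weight 4/15; P(next child type A) = 1.
  AA × AO: posterior weight 4/15; P(next child type A) = 1.
  AO × AA: posterior weight 4/15; P(next child type A) = 1.
  AO × AO: posterior weight 1/5; P(next child type A) = 3/4.
Weighted sum = 19/20.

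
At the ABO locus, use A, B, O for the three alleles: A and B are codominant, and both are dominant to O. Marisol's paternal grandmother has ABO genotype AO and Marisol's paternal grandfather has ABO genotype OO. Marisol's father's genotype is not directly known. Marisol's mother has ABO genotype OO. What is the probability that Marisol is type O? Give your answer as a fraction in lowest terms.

Marisol's father's ABO genotype from AO × OO: 1/2 AO, 1/2 OO.
Crossing each possibility with the mother OO and summing P(type O): 1/2·1/2 + 1/2·1 = 3/4.

3/4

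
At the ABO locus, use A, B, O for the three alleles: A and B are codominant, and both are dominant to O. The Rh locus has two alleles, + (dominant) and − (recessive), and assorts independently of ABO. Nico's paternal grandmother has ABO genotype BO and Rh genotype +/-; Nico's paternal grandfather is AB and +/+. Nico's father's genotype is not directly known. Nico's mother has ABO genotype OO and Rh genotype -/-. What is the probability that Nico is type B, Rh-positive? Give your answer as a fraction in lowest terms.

3/8

Nico's father's ABO genotype from BO × AB: 1/4 AB, 1/4 AO, 1/4 BB, 1/4 BO.
Crossing each possibility with the mother OO and summing P(type B): 1/4·1/2 + 1/4·0 + 1/4·1 + 1/4·1/2 = 1/2.
Similarly for Rh via the father's Rh distribution: P(Rh+) = 3/4.
Independent loci: 1/2 × 3/4 = 3/8.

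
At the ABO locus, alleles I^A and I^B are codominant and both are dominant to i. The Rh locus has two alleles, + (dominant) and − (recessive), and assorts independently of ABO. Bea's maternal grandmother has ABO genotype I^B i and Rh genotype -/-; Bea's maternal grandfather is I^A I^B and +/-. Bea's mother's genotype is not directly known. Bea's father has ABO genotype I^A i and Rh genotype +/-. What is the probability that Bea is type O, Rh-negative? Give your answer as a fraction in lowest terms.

3/64

Bea's mother's ABO genotype from I^B i × I^A I^B: 1/4 I^A I^B, 1/4 I^A i, 1/4 I^B I^B, 1/4 I^B i.
Crossing each possibility with the father I^A i and summing P(type O): 1/4·0 + 1/4·1/4 + 1/4·0 + 1/4·1/4 = 1/8.
Similarly for Rh via the mother's Rh distribution: P(Rh-) = 3/8.
Independent loci: 1/8 × 3/8 = 3/64.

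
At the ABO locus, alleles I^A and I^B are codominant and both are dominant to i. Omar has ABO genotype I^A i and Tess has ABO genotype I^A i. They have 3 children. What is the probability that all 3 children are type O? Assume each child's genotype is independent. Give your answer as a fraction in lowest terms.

ABO cross I^A i × I^A i → 1/4 O, 3/4 A.
So P(type O) = 1/4 per child.
All 3 independent: (1/4)^3 = 1/64.

1/64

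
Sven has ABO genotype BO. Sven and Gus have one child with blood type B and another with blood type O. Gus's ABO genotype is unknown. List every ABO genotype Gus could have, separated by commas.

For each candidate genotype of Gus, check whether crossing it with BO can produce every observed child phenotype.
  AA → possible child types {A, AB} ✗
  AB → possible child types {A, B, AB} ✗
  AO → possible child types {O, A, B, AB} ✓
  BB → possible child types {B} ✗
  BO → possible child types {O, B} ✓
  OO → possible child types {O, B} ✓

AO, BO, OO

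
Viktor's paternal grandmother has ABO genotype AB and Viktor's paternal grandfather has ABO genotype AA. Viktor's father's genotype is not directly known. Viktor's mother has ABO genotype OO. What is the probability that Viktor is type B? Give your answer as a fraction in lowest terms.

Viktor's father's ABO genotype from AB × AA: 1/2 AA, 1/2 AB.
Crossing each possibility with the mother OO and summing P(type B): 1/2·0 + 1/2·1/2 = 1/4.

1/4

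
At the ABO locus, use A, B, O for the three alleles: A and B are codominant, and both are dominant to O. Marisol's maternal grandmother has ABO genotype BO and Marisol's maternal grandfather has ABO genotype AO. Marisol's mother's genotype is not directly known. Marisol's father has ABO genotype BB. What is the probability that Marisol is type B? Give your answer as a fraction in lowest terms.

3/4

Marisol's mother's ABO genotype from BO × AO: 1/4 AB, 1/4 AO, 1/4 BO, 1/4 OO.
Crossing each possibility with the father BB and summing P(type B): 1/4·1/2 + 1/4·1/2 + 1/4·1 + 1/4·1 = 3/4.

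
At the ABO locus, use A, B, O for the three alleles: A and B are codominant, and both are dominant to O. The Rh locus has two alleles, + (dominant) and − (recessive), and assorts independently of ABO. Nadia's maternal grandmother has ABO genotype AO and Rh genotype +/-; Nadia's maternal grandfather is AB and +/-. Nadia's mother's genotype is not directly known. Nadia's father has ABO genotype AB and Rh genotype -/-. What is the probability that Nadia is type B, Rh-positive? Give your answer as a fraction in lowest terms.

1/8

Nadia's mother's ABO genotype from AO × AB: 1/4 AA, 1/4 AB, 1/4 AO, 1/4 BO.
Crossing each possibility with the father AB and summing P(type B): 1/4·0 + 1/4·1/4 + 1/4·1/4 + 1/4·1/2 = 1/4.
Similarly for Rh via the mother's Rh distribution: P(Rh+) = 1/2.
Independent loci: 1/4 × 1/2 = 1/8.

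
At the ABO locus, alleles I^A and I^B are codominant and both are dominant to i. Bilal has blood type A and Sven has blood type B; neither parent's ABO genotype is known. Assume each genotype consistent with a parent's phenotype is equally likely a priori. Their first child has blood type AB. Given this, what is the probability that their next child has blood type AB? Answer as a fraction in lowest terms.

Possible genotypes: Bilal ∈ {I^A I^A, I^A i}; Sven ∈ {I^B I^B, I^B i}.
Weight each parental genotype pair by prior × P(type-AB child):
  I^A I^A × I^B I^B: posterior weight 4/9; P(next child type AB) = 1.
  I^A I^A × I^B i: posterior weight 2/9; P(next child type AB) = 1/2.
  I^A i × I^B I^B: posterior weight 2/9; P(next child type AB) = 1/2.
  I^A i × I^B i: posterior weight 1/9; P(next child type AB) = 1/4.
Weighted sum = 25/36.

25/36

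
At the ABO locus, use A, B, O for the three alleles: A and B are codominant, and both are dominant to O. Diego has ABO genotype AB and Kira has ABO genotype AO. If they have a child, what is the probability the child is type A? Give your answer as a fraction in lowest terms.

1/2

ABO cross AB × AO → offspring phenotypes: 1/2 A, 1/4 B, 1/4 AB.
So P(type A) = 1/2.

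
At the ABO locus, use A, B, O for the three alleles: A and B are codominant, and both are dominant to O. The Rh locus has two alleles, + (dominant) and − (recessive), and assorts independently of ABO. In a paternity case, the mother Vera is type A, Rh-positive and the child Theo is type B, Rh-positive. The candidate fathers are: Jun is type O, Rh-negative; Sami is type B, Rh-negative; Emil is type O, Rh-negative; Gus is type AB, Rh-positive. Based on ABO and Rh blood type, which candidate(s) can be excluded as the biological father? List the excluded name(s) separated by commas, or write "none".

Jun, Emil

A candidate is excluded only if no genotype consistent with his phenotype could produce a type B, Rh-positive child with a type A, Rh-positive mother.
Jun (type O, Rh-): no genotype consistent with that phenotype can produce a type-B Rh+ child with a type-A mother.
Emil (type O, Rh-): no genotype consistent with that phenotype can produce a type-B Rh+ child with a type-A mother.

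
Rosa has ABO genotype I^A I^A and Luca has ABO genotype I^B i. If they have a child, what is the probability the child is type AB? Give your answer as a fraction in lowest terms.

1/2

ABO cross I^A I^A × I^B i → offspring phenotypes: 1/2 A, 1/2 AB.
So P(type AB) = 1/2.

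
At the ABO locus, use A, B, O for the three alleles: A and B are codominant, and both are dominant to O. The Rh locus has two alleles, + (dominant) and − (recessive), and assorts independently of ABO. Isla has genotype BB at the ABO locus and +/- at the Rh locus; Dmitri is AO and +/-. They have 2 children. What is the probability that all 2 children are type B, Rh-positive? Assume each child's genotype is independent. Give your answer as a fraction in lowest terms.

ABO cross BB × AO → 1/2 B, 1/2 AB.
Rh cross +/- × +/- → 3/4 Rh+, 1/4 Rh-; so P(type B, Rh-positive) = 1/2 × 3/4 = 3/8 per child.
All 2 independent: (3/8)^2 = 9/64.

9/64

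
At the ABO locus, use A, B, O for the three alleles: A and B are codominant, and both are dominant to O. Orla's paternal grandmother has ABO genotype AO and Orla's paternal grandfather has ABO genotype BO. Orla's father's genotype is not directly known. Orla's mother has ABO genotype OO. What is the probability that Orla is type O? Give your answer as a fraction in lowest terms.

Orla's father's ABO genotype from AO × BO: 1/4 AB, 1/4 AO, 1/4 BO, 1/4 OO.
Crossing each possibility with the mother OO and summing P(type O): 1/4·0 + 1/4·1/2 + 1/4·1/2 + 1/4·1 = 1/2.

1/2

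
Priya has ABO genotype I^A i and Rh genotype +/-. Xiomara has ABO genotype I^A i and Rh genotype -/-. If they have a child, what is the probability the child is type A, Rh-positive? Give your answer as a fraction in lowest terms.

ABO cross I^A i × I^A i → offspring phenotypes: 1/4 O, 3/4 A.
Rh cross +/- × -/- → 1/2 Rh+, 1/2 Rh-.
Independent loci: P(type A, Rh-positive) = 3/4 × 1/2 = 3/8.

3/8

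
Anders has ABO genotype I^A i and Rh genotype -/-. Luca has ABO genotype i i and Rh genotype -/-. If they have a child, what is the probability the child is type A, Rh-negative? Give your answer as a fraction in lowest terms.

1/2

ABO cross I^A i × i i → offspring phenotypes: 1/2 O, 1/2 A.
Rh cross -/- × -/- → 1 Rh-.
Independent loci: P(type A, Rh-negative) = 1/2 × 1 = 1/2.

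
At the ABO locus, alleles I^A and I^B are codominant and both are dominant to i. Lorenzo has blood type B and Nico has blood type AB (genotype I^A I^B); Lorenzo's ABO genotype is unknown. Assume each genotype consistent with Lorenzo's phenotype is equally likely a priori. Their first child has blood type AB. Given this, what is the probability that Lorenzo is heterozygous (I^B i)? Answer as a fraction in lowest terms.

1/3

Possible genotypes: Lorenzo ∈ {I^B I^B, I^B i}; Nico ∈ {I^A I^B}.
Weight each parental genotype pair by prior × P(type-AB child):
  I^B I^B × I^A I^B: posterior weight 2/3.
  I^B i × I^A I^B: posterior weight 1/3.
Sum the posterior weight over pairs where Lorenzo is I^B i: 1/3.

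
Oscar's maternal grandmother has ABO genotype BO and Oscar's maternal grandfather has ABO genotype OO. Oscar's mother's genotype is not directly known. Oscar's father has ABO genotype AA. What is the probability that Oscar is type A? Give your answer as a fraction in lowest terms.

3/4

Oscar's mother's ABO genotype from BO × OO: 1/2 BO, 1/2 OO.
Crossing each possibility with the father AA and summing P(type A): 1/2·1/2 + 1/2·1 = 3/4.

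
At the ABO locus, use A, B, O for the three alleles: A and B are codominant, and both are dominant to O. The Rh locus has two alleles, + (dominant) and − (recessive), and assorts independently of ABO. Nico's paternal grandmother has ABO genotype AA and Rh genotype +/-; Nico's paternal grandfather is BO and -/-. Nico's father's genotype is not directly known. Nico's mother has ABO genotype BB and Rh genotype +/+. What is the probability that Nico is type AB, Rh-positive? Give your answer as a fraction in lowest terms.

1/2

Nico's father's ABO genotype from AA × BO: 1/2 AB, 1/2 AO.
Crossing each possibility with the mother BB and summing P(type AB): 1/2·1/2 + 1/2·1/2 = 1/2.
Similarly for Rh via the father's Rh distribution: P(Rh+) = 1.
Independent loci: 1/2 × 1 = 1/2.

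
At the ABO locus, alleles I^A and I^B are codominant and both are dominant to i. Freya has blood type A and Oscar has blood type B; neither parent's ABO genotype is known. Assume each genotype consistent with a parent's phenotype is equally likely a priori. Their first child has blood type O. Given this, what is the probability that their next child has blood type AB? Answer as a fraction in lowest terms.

Possible genotypes: Freya ∈ {I^A I^A, I^A i}; Oscar ∈ {I^B I^B, I^B i}.
Weight each parental genotype pair by prior × P(type-O child):
  I^A i × I^B i: posterior weight 1; P(next child type AB) = 1/4.
Weighted sum = 1/4.

1/4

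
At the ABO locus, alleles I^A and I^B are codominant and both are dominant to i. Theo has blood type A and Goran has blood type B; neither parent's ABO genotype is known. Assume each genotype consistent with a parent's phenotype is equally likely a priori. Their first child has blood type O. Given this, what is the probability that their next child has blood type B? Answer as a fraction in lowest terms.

1/4

Possible genotypes: Theo ∈ {I^A I^A, I^A i}; Goran ∈ {I^B I^B, I^B i}.
Weight each parental genotype pair by prior × P(type-O child):
  I^A i × I^B i: posterior weight 1; P(next child type B) = 1/4.
Weighted sum = 1/4.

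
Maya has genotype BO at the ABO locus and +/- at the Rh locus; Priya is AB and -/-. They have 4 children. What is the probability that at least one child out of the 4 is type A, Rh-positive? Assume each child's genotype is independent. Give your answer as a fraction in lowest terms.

1695/4096

ABO cross BO × AB → 1/4 A, 1/2 B, 1/4 AB.
Rh cross +/- × -/- → 1/2 Rh+, 1/2 Rh-; so P(type A, Rh-positive) = 1/4 × 1/2 = 1/8 per child.
P(none) = (7/8)^4 = 2401/4096; P(at least one) = 1 − 2401/4096 = 1695/4096.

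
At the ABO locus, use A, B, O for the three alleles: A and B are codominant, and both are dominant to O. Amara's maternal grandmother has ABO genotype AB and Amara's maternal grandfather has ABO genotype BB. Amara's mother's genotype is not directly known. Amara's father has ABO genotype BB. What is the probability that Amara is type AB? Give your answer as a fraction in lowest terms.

Amara's mother's ABO genotype from AB × BB: 1/2 AB, 1/2 BB.
Crossing each possibility with the father BB and summing P(type AB): 1/2·1/2 + 1/2·0 = 1/4.

1/4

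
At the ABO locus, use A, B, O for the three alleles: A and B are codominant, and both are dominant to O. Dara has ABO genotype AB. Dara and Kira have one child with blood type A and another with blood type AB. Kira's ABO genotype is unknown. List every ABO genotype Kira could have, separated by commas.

AA, AB, AO, BO

For each candidate genotype of Kira, check whether crossing it with AB can produce every observed child phenotype.
  AA → possible child types {A, AB} ✓
  AB → possible child types {A, B, AB} ✓
  AO → possible child types {A, B, AB} ✓
  BB → possible child types {B, AB} ✗
  BO → possible child types {A, B, AB} ✓
  OO → possible child types {A, B} ✗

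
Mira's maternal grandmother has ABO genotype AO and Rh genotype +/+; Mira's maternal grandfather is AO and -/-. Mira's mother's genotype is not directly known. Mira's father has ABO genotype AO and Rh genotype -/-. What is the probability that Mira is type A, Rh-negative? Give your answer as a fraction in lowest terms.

Mira's mother's ABO genotype from AO × AO: 1/4 AA, 1/2 AO, 1/4 OO.
Crossing each possibility with the father AO and summing P(type A): 1/4·1 + 1/2·3/4 + 1/4·1/2 = 3/4.
Similarly for Rh via the mother's Rh distribution: P(Rh-) = 1/2.
Independent loci: 3/4 × 1/2 = 3/8.

3/8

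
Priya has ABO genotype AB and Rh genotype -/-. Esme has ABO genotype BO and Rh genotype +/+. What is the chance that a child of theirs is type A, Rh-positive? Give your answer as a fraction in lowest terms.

1/4

ABO cross AB × BO → offspring phenotypes: 1/4 A, 1/2 B, 1/4 AB.
Rh cross -/- × +/+ → 1 Rh+.
Independent loci: P(type A, Rh-positive) = 1/4 × 1 = 1/4.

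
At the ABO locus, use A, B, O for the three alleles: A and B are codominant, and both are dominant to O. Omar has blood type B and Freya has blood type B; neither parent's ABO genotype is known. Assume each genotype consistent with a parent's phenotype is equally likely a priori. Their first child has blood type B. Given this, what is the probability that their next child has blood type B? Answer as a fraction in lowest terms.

19/20

Possible genotypes: Omar ∈ {BB, BO}; Freya ∈ {BB, BO}.
Weight each parental genotype pair by prior × P(type-B child):
  BB × BB: posterior weight 4/15; P(next child type B) = 1.
  BB × BO: posterior weight 4/15; P(next child type B) = 1.
  BO × BB: posterior weight 4/15; P(next child type B) = 1.
  BO × BO: posterior weight 1/5; P(next child type B) = 3/4.
Weighted sum = 19/20.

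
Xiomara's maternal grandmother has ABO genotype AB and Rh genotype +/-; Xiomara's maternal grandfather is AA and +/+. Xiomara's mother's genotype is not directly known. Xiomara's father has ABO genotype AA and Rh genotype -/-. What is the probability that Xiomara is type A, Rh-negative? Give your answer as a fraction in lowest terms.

Xiomara's mother's ABO genotype from AB × AA: 1/2 AA, 1/2 AB.
Crossing each possibility with the father AA and summing P(type A): 1/2·1 + 1/2·1/2 = 3/4.
Similarly for Rh via the mother's Rh distribution: P(Rh-) = 1/4.
Independent loci: 3/4 × 1/4 = 3/16.

3/16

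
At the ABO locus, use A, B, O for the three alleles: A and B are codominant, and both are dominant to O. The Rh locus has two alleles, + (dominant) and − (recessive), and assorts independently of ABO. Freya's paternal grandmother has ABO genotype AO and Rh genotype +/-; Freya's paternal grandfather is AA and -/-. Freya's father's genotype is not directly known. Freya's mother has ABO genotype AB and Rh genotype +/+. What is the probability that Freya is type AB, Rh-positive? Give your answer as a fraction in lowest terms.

Freya's father's ABO genotype from AO × AA: 1/2 AA, 1/2 AO.
Crossing each possibility with the mother AB and summing P(type AB): 1/2·1/2 + 1/2·1/4 = 3/8.
Similarly for Rh via the father's Rh distribution: P(Rh+) = 1.
Independent loci: 3/8 × 1 = 3/8.

3/8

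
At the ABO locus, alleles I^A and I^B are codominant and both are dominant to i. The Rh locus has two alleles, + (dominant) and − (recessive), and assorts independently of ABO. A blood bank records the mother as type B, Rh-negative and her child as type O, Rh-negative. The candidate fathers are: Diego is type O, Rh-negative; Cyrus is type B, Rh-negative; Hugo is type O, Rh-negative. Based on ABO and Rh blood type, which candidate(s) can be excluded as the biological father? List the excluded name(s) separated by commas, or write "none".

A candidate is excluded only if no genotype consistent with his phenotype could produce a type O, Rh-negative child with a type B, Rh-negative mother.
Every candidate has at least one consistent genotype combination, so none can be excluded.

none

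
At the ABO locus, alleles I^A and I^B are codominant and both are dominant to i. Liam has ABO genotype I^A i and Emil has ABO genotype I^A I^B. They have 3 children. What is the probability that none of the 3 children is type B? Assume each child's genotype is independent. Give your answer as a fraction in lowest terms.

27/64

ABO cross I^A i × I^A I^B → 1/2 A, 1/4 B, 1/4 AB.
So P(type B) = 1/4 per child.
P(not type B) = 3/4 for one child; (3/4)^3 = 27/64.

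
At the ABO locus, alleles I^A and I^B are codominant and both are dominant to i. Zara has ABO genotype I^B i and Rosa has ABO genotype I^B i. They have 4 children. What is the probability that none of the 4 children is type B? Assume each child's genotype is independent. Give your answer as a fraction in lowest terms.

1/256

ABO cross I^B i × I^B i → 1/4 O, 3/4 B.
So P(type B) = 3/4 per child.
P(not type B) = 1/4 for one child; (1/4)^4 = 1/256.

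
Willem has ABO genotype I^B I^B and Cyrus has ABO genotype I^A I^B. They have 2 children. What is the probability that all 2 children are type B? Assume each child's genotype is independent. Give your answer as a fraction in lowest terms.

ABO cross I^B I^B × I^A I^B → 1/2 B, 1/2 AB.
So P(type B) = 1/2 per child.
All 2 independent: (1/2)^2 = 1/4.

1/4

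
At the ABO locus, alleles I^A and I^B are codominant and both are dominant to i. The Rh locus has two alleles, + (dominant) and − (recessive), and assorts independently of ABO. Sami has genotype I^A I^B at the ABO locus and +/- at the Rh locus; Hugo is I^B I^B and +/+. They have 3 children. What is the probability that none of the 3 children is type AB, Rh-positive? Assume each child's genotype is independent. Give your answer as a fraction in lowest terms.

ABO cross I^A I^B × I^B I^B → 1/2 B, 1/2 AB.
Rh cross +/- × +/+ → 1 Rh+; so P(type AB, Rh-positive) = 1/2 × 1 = 1/2 per child.
P(not type AB, Rh-positive) = 1/2 for one child; (1/2)^3 = 1/8.

1/8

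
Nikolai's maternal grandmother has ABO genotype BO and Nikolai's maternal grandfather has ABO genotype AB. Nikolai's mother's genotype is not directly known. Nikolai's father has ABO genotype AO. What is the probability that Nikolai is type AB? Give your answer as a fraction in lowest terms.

Nikolai's mother's ABO genotype from BO × AB: 1/4 AB, 1/4 AO, 1/4 BB, 1/4 BO.
Crossing each possibility with the father AO and summing P(type AB): 1/4·1/4 + 1/4·0 + 1/4·1/2 + 1/4·1/4 = 1/4.

1/4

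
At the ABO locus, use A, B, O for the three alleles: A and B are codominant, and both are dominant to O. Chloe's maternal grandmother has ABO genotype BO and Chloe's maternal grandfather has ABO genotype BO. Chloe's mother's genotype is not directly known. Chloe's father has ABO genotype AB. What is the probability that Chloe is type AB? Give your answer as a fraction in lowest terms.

Chloe's mother's ABO genotype from BO × BO: 1/4 BB, 1/2 BO, 1/4 OO.
Crossing each possibility with the father AB and summing P(type AB): 1/4·1/2 + 1/2·1/4 + 1/4·0 = 1/4.

1/4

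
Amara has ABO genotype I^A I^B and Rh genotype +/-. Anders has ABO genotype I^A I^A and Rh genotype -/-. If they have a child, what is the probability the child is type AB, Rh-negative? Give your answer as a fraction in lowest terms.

ABO cross I^A I^B × I^A I^A → offspring phenotypes: 1/2 A, 1/2 AB.
Rh cross +/- × -/- → 1/2 Rh+, 1/2 Rh-.
Independent loci: P(type AB, Rh-negative) = 1/2 × 1/2 = 1/4.

1/4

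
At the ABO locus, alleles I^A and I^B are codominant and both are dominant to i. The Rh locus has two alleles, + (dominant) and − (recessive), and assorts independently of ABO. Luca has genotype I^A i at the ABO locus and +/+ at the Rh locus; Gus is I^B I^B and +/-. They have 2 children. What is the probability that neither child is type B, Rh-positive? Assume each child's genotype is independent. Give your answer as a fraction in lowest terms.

ABO cross I^A i × I^B I^B → 1/2 B, 1/2 AB.
Rh cross +/+ × +/- → 1 Rh+; so P(type B, Rh-positive) = 1/2 × 1 = 1/2 per child.
P(not type B, Rh-positive) = 1/2 for one child; (1/2)^2 = 1/4.

1/4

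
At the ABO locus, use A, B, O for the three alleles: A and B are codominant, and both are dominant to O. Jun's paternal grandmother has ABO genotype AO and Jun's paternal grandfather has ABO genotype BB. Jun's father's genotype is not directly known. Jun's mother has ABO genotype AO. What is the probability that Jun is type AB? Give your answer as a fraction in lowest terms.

Jun's father's ABO genotype from AO × BB: 1/2 AB, 1/2 BO.
Crossing each possibility with the mother AO and summing P(type AB): 1/2·1/4 + 1/2·1/4 = 1/4.

1/4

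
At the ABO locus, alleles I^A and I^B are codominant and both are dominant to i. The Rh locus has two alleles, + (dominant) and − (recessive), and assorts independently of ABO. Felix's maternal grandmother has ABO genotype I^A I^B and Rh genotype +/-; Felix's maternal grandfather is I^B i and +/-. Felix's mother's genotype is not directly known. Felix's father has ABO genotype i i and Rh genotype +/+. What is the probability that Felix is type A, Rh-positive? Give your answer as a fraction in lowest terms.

Felix's mother's ABO genotype from I^A I^B × I^B i: 1/4 I^A I^B, 1/4 I^A i, 1/4 I^B I^B, 1/4 I^B i.
Crossing each possibility with the father i i and summing P(type A): 1/4·1/2 + 1/4·1/2 + 1/4·0 + 1/4·0 = 1/4.
Similarly for Rh via the mother's Rh distribution: P(Rh+) = 1.
Independent loci: 1/4 × 1 = 1/4.

1/4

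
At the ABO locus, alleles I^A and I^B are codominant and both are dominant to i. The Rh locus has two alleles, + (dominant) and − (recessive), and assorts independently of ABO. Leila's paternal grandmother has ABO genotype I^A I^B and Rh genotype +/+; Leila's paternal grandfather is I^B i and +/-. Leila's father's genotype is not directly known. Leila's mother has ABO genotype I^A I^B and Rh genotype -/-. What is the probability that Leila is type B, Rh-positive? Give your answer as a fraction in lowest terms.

9/32

Leila's father's ABO genotype from I^A I^B × I^B i: 1/4 I^A I^B, 1/4 I^A i, 1/4 I^B I^B, 1/4 I^B i.
Crossing each possibility with the mother I^A I^B and summing P(type B): 1/4·1/4 + 1/4·1/4 + 1/4·1/2 + 1/4·1/2 = 3/8.
Similarly for Rh via the father's Rh distribution: P(Rh+) = 3/4.
Independent loci: 3/8 × 3/4 = 9/32.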